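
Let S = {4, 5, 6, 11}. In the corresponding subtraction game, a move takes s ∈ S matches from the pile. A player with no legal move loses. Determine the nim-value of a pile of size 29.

3

G(0) = 0
G(1) = mex{} = 0
G(2) = mex{} = 0
G(3) = mex{} = 0
G(4) = mex{0} = 1
G(5) = mex{0,0} = 1
G(6) = mex{0,0,0} = 1
G(7) = mex{0,0,0} = 1
G(8) = mex{1,0,0} = 2
G(9) = mex{1,1,0} = 2
G(10) = mex{1,1,1} = 0
G(11) = mex{1,1,1,0} = 2
G(12) = mex{2,1,1,0} = 3
G(13) = mex{2,2,1,0} = 3
G(14) = mex{0,2,2,0} = 1
G(15) = mex{2,0,2,1} = 3
G(16) = mex{3,2,0,1} = 4
G(17) = mex{3,3,2,1} = 0
G(18) = mex{1,3,3,1} = 0
G(19) = mex{3,1,3,2} = 0
G(20) = mex{4,3,1,2} = 0
G(21) = mex{0,4,3,0} = 1
G(22) = mex{0,0,4,2} = 1
G(23) = mex{0,0,0,3} = 1
G(24) = mex{0,0,0,3} = 1
G(25) = mex{1,0,0,1} = 2
G(26) = mex{1,1,0,3} = 2
G(27) = mex{1,1,1,4} = 0
G(28) = mex{1,1,1,0} = 2
G(29) = mex{2,1,1,0} = 3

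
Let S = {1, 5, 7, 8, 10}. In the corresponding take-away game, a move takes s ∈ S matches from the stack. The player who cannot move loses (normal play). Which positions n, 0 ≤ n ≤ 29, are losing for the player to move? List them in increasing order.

0, 2, 4, 6, 15, 17, 19, 21

n :  0  1  2  3  4  5  6  7  8  9 10 11 12 13 14 15 16 17 18 19 20 21 22 23 24 25 26 27 28 29
G :  0  1  0  1  0  1  0  1  2  3  2  3  2  3  2  0  1  0  1  0  1  0  1  2  3  2  3  2  3  2
P-positions are exactly the n with G(n) = 0.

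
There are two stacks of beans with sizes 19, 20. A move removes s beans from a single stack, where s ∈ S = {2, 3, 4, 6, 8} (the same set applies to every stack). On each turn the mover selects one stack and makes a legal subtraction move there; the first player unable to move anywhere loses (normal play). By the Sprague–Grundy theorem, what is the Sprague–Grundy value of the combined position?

4

All stacks use S = {2, 3, 4, 6, 8}:
G(0) = 0
G(1) = mex{} = 0
G(2) = mex{0} = 1
G(3) = mex{0,0} = 1
G(4) = mex{1,0,0} = 2
G(5) = mex{1,1,0} = 2
G(6) = mex{2,1,1,0} = 3
G(7) = mex{2,2,1,0} = 3
G(8) = mex{3,2,2,1,0} = 4
G(9) = mex{3,3,2,1,0} = 4
G(10) = mex{4,3,3,2,1} = 0
G(11) = mex{4,4,3,2,1} = 0
G(12) = mex{0,4,4,3,2} = 1
G(13) = mex{0,0,4,3,2} = 1
G(14) = mex{1,0,0,4,3} = 2
G(15) = mex{1,1,0,4,3} = 2
G(16) = mex{2,1,1,0,4} = 3
G(17) = mex{2,2,1,0,4} = 3
G(18) = mex{3,2,2,1,0} = 4
G(19) = mex{3,3,2,1,0} = 4
G(20) = mex{4,3,3,2,1} = 0
Stack A: G(19) = 4.
Stack B: G(20) = 0.
Combined Grundy value = 4 ⊕ 0 = 4.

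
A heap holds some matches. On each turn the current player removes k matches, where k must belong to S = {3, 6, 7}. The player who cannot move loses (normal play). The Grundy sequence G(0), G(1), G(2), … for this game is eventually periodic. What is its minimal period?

G(0) = 0
G(1) = mex{} = 0
G(2) = mex{} = 0
G(3) = mex{0} = 1
G(4) = mex{0} = 1
G(5) = mex{0} = 1
G(6) = mex{1,0} = 2
G(7) = mex{1,0,0} = 2
G(8) = mex{1,0,0} = 2
G(9) = mex{2,1,0} = 3
G(10) = mex{2,1,1} = 0
G(11) = mex{2,1,1} = 0
G(12) = mex{3,2,1} = 0
G(13) = mex{0,2,2} = 1
G(14) = mex{0,2,2} = 1
G(15) = mex{0,3,2} = 1
G(16) = mex{1,0,3} = 2
G(17) = mex{1,0,0} = 2
G(18) = mex{1,0,0} = 2
G(19) = mex{2,1,0} = 3
G(20) = mex{2,1,1} = 0
G(21) = mex{2,1,1} = 0
G(n+10) = G(n) holds for n = 0,…,6 (a full window of length max(S) = 7), so the sequence is purely periodic with period 10.

10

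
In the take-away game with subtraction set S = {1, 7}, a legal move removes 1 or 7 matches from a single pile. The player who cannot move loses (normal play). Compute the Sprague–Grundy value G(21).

1

n :  0  1  2  3  4  5  6  7  8  9 10 11 12 13 14 15 16 17 18 19 20 21
G :  0  1  0  1  0  1  0  1  0  1  0  1  0  1  0  1  0  1  0  1  0  1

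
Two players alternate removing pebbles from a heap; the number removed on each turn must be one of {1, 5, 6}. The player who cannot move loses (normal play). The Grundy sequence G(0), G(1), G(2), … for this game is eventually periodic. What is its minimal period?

11

G(0) = 0
G(1) = mex{0} = 1
G(2) = mex{1} = 0
G(3) = mex{0} = 1
G(4) = mex{1} = 0
G(5) = mex{0,0} = 1
G(6) = mex{1,1,0} = 2
G(7) = mex{2,0,1} = 3
G(8) = mex{3,1,0} = 2
G(9) = mex{2,0,1} = 3
G(10) = mex{3,1,0} = 2
G(11) = mex{2,2,1} = 0
G(12) = mex{0,3,2} = 1
G(13) = mex{1,2,3} = 0
G(14) = mex{0,3,2} = 1
G(15) = mex{1,2,3} = 0
G(16) = mex{0,0,2} = 1
G(17) = mex{1,1,0} = 2
G(18) = mex{2,0,1} = 3
G(19) = mex{3,1,0} = 2
G(20) = mex{2,0,1} = 3
G(21) = mex{3,1,0} = 2
G(22) = mex{2,2,1} = 0
G(23) = mex{0,3,2} = 1
G(n+11) = G(n) holds for n = 0,…,5 (a full window of length max(S) = 6), so the sequence is purely periodic with period 11.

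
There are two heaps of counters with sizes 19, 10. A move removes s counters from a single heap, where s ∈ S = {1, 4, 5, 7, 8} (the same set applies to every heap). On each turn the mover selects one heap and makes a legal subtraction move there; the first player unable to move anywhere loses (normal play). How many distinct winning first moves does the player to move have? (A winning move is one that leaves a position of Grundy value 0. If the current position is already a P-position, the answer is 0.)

All heaps use S = {1, 4, 5, 7, 8}:
G(0) = 0
G(1) = mex{0} = 1
G(2) = mex{1} = 0
G(3) = mex{0} = 1
G(4) = mex{1,0} = 2
G(5) = mex{2,1,0} = 3
G(6) = mex{3,0,1} = 2
G(7) = mex{2,1,0,0} = 3
G(8) = mex{3,2,1,1,0} = 4
G(9) = mex{4,3,2,0,1} = 5
G(10) = mex{5,2,3,1,0} = 4
G(11) = mex{4,3,2,2,1} = 0
G(12) = mex{0,4,3,3,2} = 1
G(13) = mex{1,5,4,2,3} = 0
G(14) = mex{0,4,5,3,2} = 1
G(15) = mex{1,0,4,4,3} = 2
G(16) = mex{2,1,0,5,4} = 3
G(17) = mex{3,0,1,4,5} = 2
G(18) = mex{2,1,0,0,4} = 3
G(19) = mex{3,2,1,1,0} = 4
Heap A: G(19) = 4.
Heap B: G(10) = 4.
Combined Grundy value = 4 ⊕ 4 = 0.
A winning move leaves total XOR = 0, i.e. changes one component's Grundy value g to g ⊕ X where X is the current total.
Heap A: target g' = 4⊕0 = 4, but every legal move changes the Grundy value (mex property), so 0 moves.
Heap B: target g' = 4⊕0 = 4, but every legal move changes the Grundy value (mex property), so 0 moves.

0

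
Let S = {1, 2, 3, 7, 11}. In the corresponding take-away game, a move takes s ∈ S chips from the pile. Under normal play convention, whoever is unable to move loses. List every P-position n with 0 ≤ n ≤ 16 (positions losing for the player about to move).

0, 4, 8, 12, 16

G(0) = 0
G(1) = mex{0} = 1
G(2) = mex{1,0} = 2
G(3) = mex{2,1,0} = 3
G(4) = mex{3,2,1} = 0
G(5) = mex{0,3,2} = 1
G(6) = mex{1,0,3} = 2
G(7) = mex{2,1,0,0} = 3
G(8) = mex{3,2,1,1} = 0
G(9) = mex{0,3,2,2} = 1
G(10) = mex{1,0,3,3} = 2
G(11) = mex{2,1,0,0,0} = 3
G(12) = mex{3,2,1,1,1} = 0
G(13) = mex{0,3,2,2,2} = 1
G(14) = mex{1,0,3,3,3} = 2
G(15) = mex{2,1,0,0,0} = 3
G(16) = mex{3,2,1,1,1} = 0
P-positions are exactly the n with G(n) = 0.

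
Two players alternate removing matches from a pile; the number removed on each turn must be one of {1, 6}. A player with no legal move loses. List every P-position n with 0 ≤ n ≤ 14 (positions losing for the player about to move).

n :  0  1  2  3  4  5  6  7  8  9 10 11 12 13 14
G :  0  1  0  1  0  1  2  0  1  0  1  0  1  2  0
P-positions are exactly the n with G(n) = 0.

0, 2, 4, 7, 9, 11, 14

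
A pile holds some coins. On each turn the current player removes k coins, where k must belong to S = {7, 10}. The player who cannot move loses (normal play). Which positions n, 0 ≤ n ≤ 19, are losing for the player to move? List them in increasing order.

n :  0  1  2  3  4  5  6  7  8  9 10 11 12 13 14 15 16 17 18 19
G :  0  0  0  0  0  0  0  1  1  1  1  1  1  1  2  2  2  0  0  0
P-positions are exactly the n with G(n) = 0.

0, 1, 2, 3, 4, 5, 6, 17, 18, 19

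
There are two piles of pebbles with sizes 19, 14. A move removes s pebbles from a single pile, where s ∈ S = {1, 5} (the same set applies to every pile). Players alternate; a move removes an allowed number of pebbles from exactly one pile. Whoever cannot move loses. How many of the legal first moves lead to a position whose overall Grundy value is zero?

All piles use S = {1, 5}:
G(0) = 0
G(1) = mex{0} = 1
G(2) = mex{1} = 0
G(3) = mex{0} = 1
G(4) = mex{1} = 0
G(5) = mex{0,0} = 1
G(6) = mex{1,1} = 0
G(7) = mex{0,0} = 1
G(8) = mex{1,1} = 0
G(9) = mex{0,0} = 1
G(10) = mex{1,1} = 0
G(11) = mex{0,0} = 1
G(12) = mex{1,1} = 0
G(13) = mex{0,0} = 1
G(14) = mex{1,1} = 0
G(15) = mex{0,0} = 1
G(16) = mex{1,1} = 0
G(17) = mex{0,0} = 1
G(18) = mex{1,1} = 0
G(19) = mex{0,0} = 1
Pile A: G(19) = 1.
Pile B: G(14) = 0.
Combined Grundy value = 1 ⊕ 0 = 1.
A winning move leaves total XOR = 0, i.e. changes one component's Grundy value g to g ⊕ X where X is the current total.
Pile A: need g' = 1⊕1 = 0. Options: 19−1→G=0, 19−5→G=0. Hits: 2.
Pile B: need g' = 0⊕1 = 1. Options: 14−1→G=1, 14−5→G=1. Hits: 2.

4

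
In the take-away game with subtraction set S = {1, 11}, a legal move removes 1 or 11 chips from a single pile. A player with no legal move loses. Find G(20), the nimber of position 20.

0

G(0) = 0
G(1) = mex{0} = 1
G(2) = mex{1} = 0
G(3) = mex{0} = 1
G(4) = mex{1} = 0
G(5) = mex{0} = 1
G(6) = mex{1} = 0
G(7) = mex{0} = 1
G(8) = mex{1} = 0
G(9) = mex{0} = 1
G(10) = mex{1} = 0
G(11) = mex{0,0} = 1
G(12) = mex{1,1} = 0
G(13) = mex{0,0} = 1
G(14) = mex{1,1} = 0
G(15) = mex{0,0} = 1
G(16) = mex{1,1} = 0
G(17) = mex{0,0} = 1
G(18) = mex{1,1} = 0
G(19) = mex{0,0} = 1
G(20) = mex{1,1} = 0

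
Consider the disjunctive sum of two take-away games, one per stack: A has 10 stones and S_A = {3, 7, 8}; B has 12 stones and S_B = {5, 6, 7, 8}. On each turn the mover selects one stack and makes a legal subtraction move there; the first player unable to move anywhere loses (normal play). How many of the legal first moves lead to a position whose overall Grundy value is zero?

1

Stack A, S = {3, 7, 8}:
G(0) = 0
G(1) = mex{} = 0
G(2) = mex{} = 0
G(3) = mex{0} = 1
G(4) = mex{0} = 1
G(5) = mex{0} = 1
G(6) = mex{1} = 0
G(7) = mex{1,0} = 2
G(8) = mex{1,0,0} = 2
G(9) = mex{0,0,0} = 1
G(10) = mex{2,1,0} = 3
G_A(10) = 3.
Stack B, S = {5, 6, 7, 8}:
G(0) = 0
G(1) = mex{} = 0
G(2) = mex{} = 0
G(3) = mex{} = 0
G(4) = mex{} = 0
G(5) = mex{0} = 1
G(6) = mex{0,0} = 1
G(7) = mex{0,0,0} = 1
G(8) = mex{0,0,0,0} = 1
G(9) = mex{0,0,0,0} = 1
G(10) = mex{1,0,0,0} = 2
G(11) = mex{1,1,0,0} = 2
G(12) = mex{1,1,1,0} = 2
G_B(12) = 2.
Combined Grundy value = 3 ⊕ 2 = 1.
A winning move leaves total XOR = 0, i.e. changes one component's Grundy value g to g ⊕ X where X is the current total.
Stack A: need g' = 3⊕1 = 2. Options: 10−3→G=2, 10−7→G=1, 10−8→G=0. Hits: 1.
Stack B: need g' = 2⊕1 = 3. Options: 12−5→G=1, 12−6→G=1, 12−7→G=1, 12−8→G=0. Hits: 0.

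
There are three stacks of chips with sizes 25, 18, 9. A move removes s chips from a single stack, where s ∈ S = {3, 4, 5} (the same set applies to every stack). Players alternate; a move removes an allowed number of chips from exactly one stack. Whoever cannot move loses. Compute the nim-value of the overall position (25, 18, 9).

0

All stacks use S = {3, 4, 5}:
G(0) = 0
G(1) = mex{} = 0
G(2) = mex{} = 0
G(3) = mex{0} = 1
G(4) = mex{0,0} = 1
G(5) = mex{0,0,0} = 1
G(6) = mex{1,0,0} = 2
G(7) = mex{1,1,0} = 2
G(8) = mex{1,1,1} = 0
G(9) = mex{2,1,1} = 0
G(10) = mex{2,2,1} = 0
G(11) = mex{0,2,2} = 1
G(12) = mex{0,0,2} = 1
G(13) = mex{0,0,0} = 1
G(14) = mex{1,0,0} = 2
G(15) = mex{1,1,0} = 2
G(16) = mex{1,1,1} = 0
G(17) = mex{2,1,1} = 0
G(18) = mex{2,2,1} = 0
G(19) = mex{0,2,2} = 1
G(20) = mex{0,0,2} = 1
G(21) = mex{0,0,0} = 1
G(22) = mex{1,0,0} = 2
G(23) = mex{1,1,0} = 2
G(24) = mex{1,1,1} = 0
G(25) = mex{2,1,1} = 0
Stack A: G(25) = 0.
Stack B: G(18) = 0.
Stack C: G(9) = 0.
Combined Grundy value = 0 ⊕ 0 ⊕ 0 = 0.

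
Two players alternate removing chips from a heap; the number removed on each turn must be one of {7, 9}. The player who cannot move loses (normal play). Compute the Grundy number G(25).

G(0) = 0
G(1) = mex{} = 0
G(2) = mex{} = 0
G(3) = mex{} = 0
G(4) = mex{} = 0
G(5) = mex{} = 0
G(6) = mex{} = 0
G(7) = mex{0} = 1
G(8) = mex{0} = 1
G(9) = mex{0,0} = 1
G(10) = mex{0,0} = 1
G(11) = mex{0,0} = 1
G(12) = mex{0,0} = 1
G(13) = mex{0,0} = 1
G(14) = mex{1,0} = 2
G(15) = mex{1,0} = 2
G(16) = mex{1,1} = 0
G(17) = mex{1,1} = 0
G(18) = mex{1,1} = 0
G(19) = mex{1,1} = 0
G(20) = mex{1,1} = 0
G(21) = mex{2,1} = 0
G(22) = mex{2,1} = 0
G(23) = mex{0,2} = 1
G(24) = mex{0,2} = 1
G(25) = mex{0,0} = 1

1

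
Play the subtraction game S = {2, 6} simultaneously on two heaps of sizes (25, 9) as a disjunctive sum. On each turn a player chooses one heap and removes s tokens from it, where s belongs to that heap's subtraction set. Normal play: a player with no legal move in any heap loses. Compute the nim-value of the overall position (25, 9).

0

All heaps use S = {2, 6}:
n :  0  1  2  3  4  5  6  7  8  9 10 11 12 13 14 15 16 17 18 19 20 21 22 23 24 25
G :  0  0  1  1  0  0  1  1  0  0  1  1  0  0  1  1  0  0  1  1  0  0  1  1  0  0
Heap A: G(25) = 0.
Heap B: G(9) = 0.
Combined Grundy value = 0 ⊕ 0 = 0.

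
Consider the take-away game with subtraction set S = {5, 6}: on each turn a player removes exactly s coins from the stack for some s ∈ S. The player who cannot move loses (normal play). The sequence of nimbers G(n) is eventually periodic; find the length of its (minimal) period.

n :  0  1  2  3  4  5  6  7  8  9 10 11 12 13 14 15 16 17 18 19 20 21 22 23
G :  0  0  0  0  0  1  1  1  1  1  2  0  0  0  0  0  1  1  1  1  1  2  0  0
G(n+11) = G(n) holds for n = 0,…,5 (a full window of length max(S) = 6), so the sequence is purely periodic with period 11.

11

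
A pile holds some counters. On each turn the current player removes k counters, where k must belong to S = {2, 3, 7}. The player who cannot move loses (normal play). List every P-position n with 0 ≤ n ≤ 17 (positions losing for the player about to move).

n :  0  1  2  3  4  5  6  7  8  9 10 11 12 13 14 15 16 17
G :  0  0  1  1  2  0  0  1  1  2  0  0  1  1  2  0  0  1
P-positions are exactly the n with G(n) = 0.

0, 1, 5, 6, 10, 11, 15, 16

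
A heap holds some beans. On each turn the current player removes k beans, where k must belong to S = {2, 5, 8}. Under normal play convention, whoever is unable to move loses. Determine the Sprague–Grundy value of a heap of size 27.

0

G(0) = 0
G(1) = mex{} = 0
G(2) = mex{0} = 1
G(3) = mex{0} = 1
G(4) = mex{1} = 0
G(5) = mex{1,0} = 2
G(6) = mex{0,0} = 1
G(7) = mex{2,1} = 0
G(8) = mex{1,1,0} = 2
G(9) = mex{0,0,0} = 1
G(10) = mex{2,2,1} = 0
G(11) = mex{1,1,1} = 0
G(12) = mex{0,0,0} = 1
G(13) = mex{0,2,2} = 1
G(14) = mex{1,1,1} = 0
G(15) = mex{1,0,0} = 2
G(16) = mex{0,0,2} = 1
G(17) = mex{2,1,1} = 0
G(18) = mex{1,1,0} = 2
G(19) = mex{0,0,0} = 1
G(20) = mex{2,2,1} = 0
G(21) = mex{1,1,1} = 0
G(22) = mex{0,0,0} = 1
G(23) = mex{0,2,2} = 1
G(24) = mex{1,1,1} = 0
G(25) = mex{1,0,0} = 2
G(26) = mex{0,0,2} = 1
G(27) = mex{2,1,1} = 0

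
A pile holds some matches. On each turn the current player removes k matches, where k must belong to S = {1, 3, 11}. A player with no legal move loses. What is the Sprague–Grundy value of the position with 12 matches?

0

G(0) = 0
G(1) = mex{0} = 1
G(2) = mex{1} = 0
G(3) = mex{0,0} = 1
G(4) = mex{1,1} = 0
G(5) = mex{0,0} = 1
G(6) = mex{1,1} = 0
G(7) = mex{0,0} = 1
G(8) = mex{1,1} = 0
G(9) = mex{0,0} = 1
G(10) = mex{1,1} = 0
G(11) = mex{0,0,0} = 1
G(12) = mex{1,1,1} = 0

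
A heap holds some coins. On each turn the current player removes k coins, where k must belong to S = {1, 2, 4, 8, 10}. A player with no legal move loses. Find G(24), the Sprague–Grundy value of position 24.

n :  0  1  2  3  4  5  6  7  8  9 10 11 12 13 14 15 16 17 18 19 20 21 22 23 24
G :  0  1  2  0  1  2  0  1  2  0  1  2  0  1  2  0  1  2  0  1  2  0  1  2  0

0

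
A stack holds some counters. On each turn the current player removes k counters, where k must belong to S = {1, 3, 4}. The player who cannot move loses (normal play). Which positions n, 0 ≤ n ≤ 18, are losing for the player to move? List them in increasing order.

0, 2, 7, 9, 14, 16

G(0) = 0
G(1) = mex{0} = 1
G(2) = mex{1} = 0
G(3) = mex{0,0} = 1
G(4) = mex{1,1,0} = 2
G(5) = mex{2,0,1} = 3
G(6) = mex{3,1,0} = 2
G(7) = mex{2,2,1} = 0
G(8) = mex{0,3,2} = 1
G(9) = mex{1,2,3} = 0
G(10) = mex{0,0,2} = 1
G(11) = mex{1,1,0} = 2
G(12) = mex{2,0,1} = 3
G(13) = mex{3,1,0} = 2
G(14) = mex{2,2,1} = 0
G(15) = mex{0,3,2} = 1
G(16) = mex{1,2,3} = 0
G(17) = mex{0,0,2} = 1
G(18) = mex{1,1,0} = 2
P-positions are exactly the n with G(n) = 0.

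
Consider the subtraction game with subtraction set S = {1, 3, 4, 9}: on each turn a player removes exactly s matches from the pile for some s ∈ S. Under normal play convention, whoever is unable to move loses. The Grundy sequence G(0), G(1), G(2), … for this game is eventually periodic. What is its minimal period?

n :  0  1  2  3  4  5  6  7  8  9 10 11 12 13 14 15 16 17 18 19 20 21 22 23 24 25
G :  0  1  0  1  2  3  2  0  1  4  3  2  0  1  0  1  2  3  2  0  1  4  3  2  0  1
G(n+12) = G(n) holds for n = 0,…,8 (a full window of length max(S) = 9), so the sequence is purely periodic with period 12.

12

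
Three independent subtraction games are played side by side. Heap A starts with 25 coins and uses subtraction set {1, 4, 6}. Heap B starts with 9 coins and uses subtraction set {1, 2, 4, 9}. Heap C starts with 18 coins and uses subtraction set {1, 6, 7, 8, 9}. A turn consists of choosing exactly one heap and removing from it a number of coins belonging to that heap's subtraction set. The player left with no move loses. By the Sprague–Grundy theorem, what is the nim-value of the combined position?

Heap A, S = {1, 4, 6}:
G(0) = 0
G(1) = mex{0} = 1
G(2) = mex{1} = 0
G(3) = mex{0} = 1
G(4) = mex{1,0} = 2
G(5) = mex{2,1} = 0
G(6) = mex{0,0,0} = 1
G(7) = mex{1,1,1} = 0
G(8) = mex{0,2,0} = 1
G(9) = mex{1,0,1} = 2
G(10) = mex{2,1,2} = 0
G(11) = mex{0,0,0} = 1
G(12) = mex{1,1,1} = 0
G(13) = mex{0,2,0} = 1
G(14) = mex{1,0,1} = 2
G(15) = mex{2,1,2} = 0
G(16) = mex{0,0,0} = 1
G(17) = mex{1,1,1} = 0
G(18) = mex{0,2,0} = 1
G(19) = mex{1,0,1} = 2
G(20) = mex{2,1,2} = 0
G(21) = mex{0,0,0} = 1
G(22) = mex{1,1,1} = 0
G(23) = mex{0,2,0} = 1
G(24) = mex{1,0,1} = 2
G(25) = mex{2,1,2} = 0
G_A(25) = 0.
Heap B, S = {1, 2, 4, 9}:
n : 0 1 2 3 4 5 6 7 8 9
G : 0 1 2 0 1 2 0 1 2 3
G_B(9) = 3.
Heap C, S = {1, 6, 7, 8, 9}:
n :  0  1  2  3  4  5  6  7  8  9 10 11 12 13 14 15 16 17 18
G :  0  1  0  1  0  1  2  3  2  3  2  3  4  5  0  1  0  1  0
G_C(18) = 0.
Combined Grundy value = 0 ⊕ 3 ⊕ 0 = 3.

3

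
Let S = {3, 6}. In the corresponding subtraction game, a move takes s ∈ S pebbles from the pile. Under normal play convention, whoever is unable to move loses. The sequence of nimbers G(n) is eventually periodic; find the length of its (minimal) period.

G(0) = 0
G(1) = mex{} = 0
G(2) = mex{} = 0
G(3) = mex{0} = 1
G(4) = mex{0} = 1
G(5) = mex{0} = 1
G(6) = mex{1,0} = 2
G(7) = mex{1,0} = 2
G(8) = mex{1,0} = 2
G(9) = mex{2,1} = 0
G(10) = mex{2,1} = 0
G(11) = mex{2,1} = 0
G(12) = mex{0,2} = 1
G(13) = mex{0,2} = 1
G(14) = mex{0,2} = 1
G(15) = mex{1,0} = 2
G(16) = mex{1,0} = 2
G(17) = mex{1,0} = 2
G(18) = mex{2,1} = 0
G(19) = mex{2,1} = 0
G(n+9) = G(n) holds for n = 0,…,5 (a full window of length max(S) = 6), so the sequence is purely periodic with period 9.

9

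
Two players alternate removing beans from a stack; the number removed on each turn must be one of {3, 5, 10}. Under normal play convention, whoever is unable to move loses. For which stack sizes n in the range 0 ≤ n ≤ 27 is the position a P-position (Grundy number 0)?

0, 1, 2, 8, 9, 15, 16, 17, 23, 24

G(0) = 0
G(1) = mex{} = 0
G(2) = mex{} = 0
G(3) = mex{0} = 1
G(4) = mex{0} = 1
G(5) = mex{0,0} = 1
G(6) = mex{1,0} = 2
G(7) = mex{1,0} = 2
G(8) = mex{1,1} = 0
G(9) = mex{2,1} = 0
G(10) = mex{2,1,0} = 3
G(11) = mex{0,2,0} = 1
G(12) = mex{0,2,0} = 1
G(13) = mex{3,0,1} = 2
G(14) = mex{1,0,1} = 2
G(15) = mex{1,3,1} = 0
G(16) = mex{2,1,2} = 0
G(17) = mex{2,1,2} = 0
G(18) = mex{0,2,0} = 1
G(19) = mex{0,2,0} = 1
G(20) = mex{0,0,3} = 1
G(21) = mex{1,0,1} = 2
G(22) = mex{1,0,1} = 2
G(23) = mex{1,1,2} = 0
G(24) = mex{2,1,2} = 0
G(25) = mex{2,1,0} = 3
G(26) = mex{0,2,0} = 1
G(27) = mex{0,2,0} = 1
P-positions are exactly the n with G(n) = 0.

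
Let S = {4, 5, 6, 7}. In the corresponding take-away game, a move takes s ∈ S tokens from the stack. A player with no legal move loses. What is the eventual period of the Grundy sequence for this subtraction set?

11

n :  0  1  2  3  4  5  6  7  8  9 10 11 12 13 14 15 16 17 18 19 20 21 22 23
G :  0  0  0  0  1  1  1  1  2  2  2  0  0  0  0  1  1  1  1  2  2  2  0  0
G(n+11) = G(n) holds for n = 0,…,6 (a full window of length max(S) = 7), so the sequence is purely periodic with period 11.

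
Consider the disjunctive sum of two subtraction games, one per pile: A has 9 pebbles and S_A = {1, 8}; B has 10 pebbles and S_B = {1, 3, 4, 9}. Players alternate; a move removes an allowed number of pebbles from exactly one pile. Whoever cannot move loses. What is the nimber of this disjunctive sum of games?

Pile A, S = {1, 8}:
n : 0 1 2 3 4 5 6 7 8 9
G : 0 1 0 1 0 1 0 1 2 0
G_A(9) = 0.
Pile B, S = {1, 3, 4, 9}:
G(0) = 0
G(1) = mex{0} = 1
G(2) = mex{1} = 0
G(3) = mex{0,0} = 1
G(4) = mex{1,1,0} = 2
G(5) = mex{2,0,1} = 3
G(6) = mex{3,1,0} = 2
G(7) = mex{2,2,1} = 0
G(8) = mex{0,3,2} = 1
G(9) = mex{1,2,3,0} = 4
G(10) = mex{4,0,2,1} = 3
G_B(10) = 3.
Combined Grundy value = 0 ⊕ 3 = 3.

3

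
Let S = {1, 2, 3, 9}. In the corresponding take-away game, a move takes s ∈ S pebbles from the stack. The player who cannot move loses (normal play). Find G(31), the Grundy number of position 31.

3

G(0) = 0
G(1) = mex{0} = 1
G(2) = mex{1,0} = 2
G(3) = mex{2,1,0} = 3
G(4) = mex{3,2,1} = 0
G(5) = mex{0,3,2} = 1
G(6) = mex{1,0,3} = 2
G(7) = mex{2,1,0} = 3
G(8) = mex{3,2,1} = 0
G(9) = mex{0,3,2,0} = 1
G(10) = mex{1,0,3,1} = 2
G(11) = mex{2,1,0,2} = 3
G(12) = mex{3,2,1,3} = 0
G(13) = mex{0,3,2,0} = 1
G(14) = mex{1,0,3,1} = 2
G(15) = mex{2,1,0,2} = 3
G(16) = mex{3,2,1,3} = 0
G(17) = mex{0,3,2,0} = 1
G(18) = mex{1,0,3,1} = 2
G(19) = mex{2,1,0,2} = 3
G(20) = mex{3,2,1,3} = 0
G(21) = mex{0,3,2,0} = 1
G(22) = mex{1,0,3,1} = 2
G(23) = mex{2,1,0,2} = 3
G(24) = mex{3,2,1,3} = 0
G(25) = mex{0,3,2,0} = 1
G(26) = mex{1,0,3,1} = 2
G(27) = mex{2,1,0,2} = 3
G(28) = mex{3,2,1,3} = 0
G(29) = mex{0,3,2,0} = 1
G(30) = mex{1,0,3,1} = 2
G(31) = mex{2,1,0,2} = 3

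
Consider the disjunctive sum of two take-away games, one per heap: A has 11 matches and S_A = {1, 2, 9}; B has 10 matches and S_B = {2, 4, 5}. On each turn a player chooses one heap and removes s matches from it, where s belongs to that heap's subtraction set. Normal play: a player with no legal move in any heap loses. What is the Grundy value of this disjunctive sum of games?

Heap A, S = {1, 2, 9}:
n :  0  1  2  3  4  5  6  7  8  9 10 11
G :  0  1  2  0  1  2  0  1  2  3  0  1
G_A(11) = 1.
Heap B, S = {2, 4, 5}:
n :  0  1  2  3  4  5  6  7  8  9 10
G :  0  0  1  1  2  2  3  0  0  1  1
G_B(10) = 1.
Combined Grundy value = 1 ⊕ 1 = 0.

0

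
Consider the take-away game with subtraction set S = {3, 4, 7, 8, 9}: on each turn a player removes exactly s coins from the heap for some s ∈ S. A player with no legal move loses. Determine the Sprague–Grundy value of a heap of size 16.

1

n :  0  1  2  3  4  5  6  7  8  9 10 11 12 13 14 15 16
G :  0  0  0  1  1  1  2  2  2  3  3  3  0  0  0  1  1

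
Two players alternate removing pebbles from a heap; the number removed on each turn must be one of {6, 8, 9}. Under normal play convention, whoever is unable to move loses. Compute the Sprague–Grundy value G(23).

n :  0  1  2  3  4  5  6  7  8  9 10 11 12 13 14 15 16 17 18 19 20 21 22 23
G :  0  0  0  0  0  0  1  1  1  1  1  1  2  2  2  0  0  0  0  0  0  1  1  1

1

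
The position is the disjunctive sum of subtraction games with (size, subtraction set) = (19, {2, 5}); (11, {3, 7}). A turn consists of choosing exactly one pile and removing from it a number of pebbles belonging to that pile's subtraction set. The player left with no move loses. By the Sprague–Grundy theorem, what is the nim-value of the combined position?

2

Pile A, S = {2, 5}:
n :  0  1  2  3  4  5  6  7  8  9 10 11 12 13 14 15 16 17 18 19
G :  0  0  1  1  0  2  1  0  0  1  1  0  2  1  0  0  1  1  0  2
G_A(19) = 2.
Pile B, S = {3, 7}:
G(0) = 0
G(1) = mex{} = 0
G(2) = mex{} = 0
G(3) = mex{0} = 1
G(4) = mex{0} = 1
G(5) = mex{0} = 1
G(6) = mex{1} = 0
G(7) = mex{1,0} = 2
G(8) = mex{1,0} = 2
G(9) = mex{0,0} = 1
G(10) = mex{2,1} = 0
G(11) = mex{2,1} = 0
G_B(11) = 0.
Combined Grundy value = 2 ⊕ 0 = 2.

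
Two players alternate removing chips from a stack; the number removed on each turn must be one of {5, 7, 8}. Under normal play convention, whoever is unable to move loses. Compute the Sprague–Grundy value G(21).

1

n :  0  1  2  3  4  5  6  7  8  9 10 11 12 13 14 15 16 17 18 19 20 21
G :  0  0  0  0  0  1  1  1  1  1  2  2  2  0  0  0  0  0  1  1  1  1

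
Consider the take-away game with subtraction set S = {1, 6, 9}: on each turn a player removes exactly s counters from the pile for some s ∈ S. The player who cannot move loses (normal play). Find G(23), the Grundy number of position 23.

G(0) = 0
G(1) = mex{0} = 1
G(2) = mex{1} = 0
G(3) = mex{0} = 1
G(4) = mex{1} = 0
G(5) = mex{0} = 1
G(6) = mex{1,0} = 2
G(7) = mex{2,1} = 0
G(8) = mex{0,0} = 1
G(9) = mex{1,1,0} = 2
G(10) = mex{2,0,1} = 3
G(11) = mex{3,1,0} = 2
G(12) = mex{2,2,1} = 0
G(13) = mex{0,0,0} = 1
G(14) = mex{1,1,1} = 0
G(15) = mex{0,2,2} = 1
G(16) = mex{1,3,0} = 2
G(17) = mex{2,2,1} = 0
G(18) = mex{0,0,2} = 1
G(19) = mex{1,1,3} = 0
G(20) = mex{0,0,2} = 1
G(21) = mex{1,1,0} = 2
G(22) = mex{2,2,1} = 0
G(23) = mex{0,0,0} = 1

1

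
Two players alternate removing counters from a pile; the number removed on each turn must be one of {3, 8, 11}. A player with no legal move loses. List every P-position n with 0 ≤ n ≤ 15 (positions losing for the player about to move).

n :  0  1  2  3  4  5  6  7  8  9 10 11 12 13 14 15
G :  0  0  0  1  1  1  0  0  2  1  1  3  2  2  2  3
P-positions are exactly the n with G(n) = 0.

0, 1, 2, 6, 7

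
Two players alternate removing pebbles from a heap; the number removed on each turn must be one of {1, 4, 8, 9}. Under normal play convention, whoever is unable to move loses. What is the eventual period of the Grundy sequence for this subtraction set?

17

G(0) = 0
G(1) = mex{0} = 1
G(2) = mex{1} = 0
G(3) = mex{0} = 1
G(4) = mex{1,0} = 2
G(5) = mex{2,1} = 0
G(6) = mex{0,0} = 1
G(7) = mex{1,1} = 0
G(8) = mex{0,2,0} = 1
G(9) = mex{1,0,1,0} = 2
G(10) = mex{2,1,0,1} = 3
G(11) = mex{3,0,1,0} = 2
G(12) = mex{2,1,2,1} = 0
G(13) = mex{0,2,0,2} = 1
G(14) = mex{1,3,1,0} = 2
G(15) = mex{2,2,0,1} = 3
G(16) = mex{3,0,1,0} = 2
G(17) = mex{2,1,2,1} = 0
G(18) = mex{0,2,3,2} = 1
G(19) = mex{1,3,2,3} = 0
G(20) = mex{0,2,0,2} = 1
G(21) = mex{1,0,1,0} = 2
G(22) = mex{2,1,2,1} = 0
G(23) = mex{0,0,3,2} = 1
G(24) = mex{1,1,2,3} = 0
G(25) = mex{0,2,0,2} = 1
G(26) = mex{1,0,1,0} = 2
G(27) = mex{2,1,0,1} = 3
G(28) = mex{3,0,1,0} = 2
G(29) = mex{2,1,2,1} = 0
G(30) = mex{0,2,0,2} = 1
G(31) = mex{1,3,1,0} = 2
G(32) = mex{2,2,0,1} = 3
G(33) = mex{3,0,1,0} = 2
G(34) = mex{2,1,2,1} = 0
G(35) = mex{0,2,3,2} = 1
G(n+17) = G(n) holds for n = 0,…,8 (a full window of length max(S) = 9), so the sequence is purely periodic with period 17.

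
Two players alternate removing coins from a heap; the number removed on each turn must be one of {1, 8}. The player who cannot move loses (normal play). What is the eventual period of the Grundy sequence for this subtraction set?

n :  0  1  2  3  4  5  6  7  8  9 10 11 12 13 14 15 16 17 18 19
G :  0  1  0  1  0  1  0  1  2  0  1  0  1  0  1  0  1  2  0  1
G(n+9) = G(n) holds for n = 0,…,7 (a full window of length max(S) = 8), so the sequence is purely periodic with period 9.

9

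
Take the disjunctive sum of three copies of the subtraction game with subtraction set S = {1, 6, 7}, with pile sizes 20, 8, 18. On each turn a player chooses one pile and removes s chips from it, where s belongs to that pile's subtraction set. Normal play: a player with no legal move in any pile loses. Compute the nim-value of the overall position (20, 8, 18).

All piles use S = {1, 6, 7}:
G(0) = 0
G(1) = mex{0} = 1
G(2) = mex{1} = 0
G(3) = mex{0} = 1
G(4) = mex{1} = 0
G(5) = mex{0} = 1
G(6) = mex{1,0} = 2
G(7) = mex{2,1,0} = 3
G(8) = mex{3,0,1} = 2
G(9) = mex{2,1,0} = 3
G(10) = mex{3,0,1} = 2
G(11) = mex{2,1,0} = 3
G(12) = mex{3,2,1} = 0
G(13) = mex{0,3,2} = 1
G(14) = mex{1,2,3} = 0
G(15) = mex{0,3,2} = 1
G(16) = mex{1,2,3} = 0
G(17) = mex{0,3,2} = 1
G(18) = mex{1,0,3} = 2
G(19) = mex{2,1,0} = 3
G(20) = mex{3,0,1} = 2
Pile A: G(20) = 2.
Pile B: G(8) = 2.
Pile C: G(18) = 2.
Combined Grundy value = 2 ⊕ 2 ⊕ 2 = 2.

2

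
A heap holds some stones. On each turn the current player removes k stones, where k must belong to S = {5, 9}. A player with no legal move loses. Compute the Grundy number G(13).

G(0) = 0
G(1) = mex{} = 0
G(2) = mex{} = 0
G(3) = mex{} = 0
G(4) = mex{} = 0
G(5) = mex{0} = 1
G(6) = mex{0} = 1
G(7) = mex{0} = 1
G(8) = mex{0} = 1
G(9) = mex{0,0} = 1
G(10) = mex{1,0} = 2
G(11) = mex{1,0} = 2
G(12) = mex{1,0} = 2
G(13) = mex{1,0} = 2

2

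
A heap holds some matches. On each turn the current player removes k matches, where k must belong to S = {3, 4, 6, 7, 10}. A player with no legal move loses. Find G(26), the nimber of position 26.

0

G(0) = 0
G(1) = mex{} = 0
G(2) = mex{} = 0
G(3) = mex{0} = 1
G(4) = mex{0,0} = 1
G(5) = mex{0,0} = 1
G(6) = mex{1,0,0} = 2
G(7) = mex{1,1,0,0} = 2
G(8) = mex{1,1,0,0} = 2
G(9) = mex{2,1,1,0} = 3
G(10) = mex{2,2,1,1,0} = 3
G(11) = mex{2,2,1,1,0} = 3
G(12) = mex{3,2,2,1,0} = 4
G(13) = mex{3,3,2,2,1} = 0
G(14) = mex{3,3,2,2,1} = 0
G(15) = mex{4,3,3,2,1} = 0
G(16) = mex{0,4,3,3,2} = 1
G(17) = mex{0,0,3,3,2} = 1
G(18) = mex{0,0,4,3,2} = 1
G(19) = mex{1,0,0,4,3} = 2
G(20) = mex{1,1,0,0,3} = 2
G(21) = mex{1,1,0,0,3} = 2
G(22) = mex{2,1,1,0,4} = 3
G(23) = mex{2,2,1,1,0} = 3
G(24) = mex{2,2,1,1,0} = 3
G(25) = mex{3,2,2,1,0} = 4
G(26) = mex{3,3,2,2,1} = 0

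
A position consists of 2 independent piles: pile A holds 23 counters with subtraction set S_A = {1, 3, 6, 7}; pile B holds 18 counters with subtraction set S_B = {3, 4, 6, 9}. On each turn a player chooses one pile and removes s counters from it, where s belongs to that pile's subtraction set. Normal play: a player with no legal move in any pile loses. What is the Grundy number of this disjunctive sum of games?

1

Pile A, S = {1, 3, 6, 7}:
n :  0  1  2  3  4  5  6  7  8  9 10 11 12 13 14 15 16 17 18 19 20 21 22 23
G :  0  1  0  1  0  1  2  3  2  3  2  3  0  1  0  1  0  1  2  3  2  3  2  3
G_A(23) = 3.
Pile B, S = {3, 4, 6, 9}:
n :  0  1  2  3  4  5  6  7  8  9 10 11 12 13 14 15 16 17 18
G :  0  0  0  1  1  1  2  2  2  3  3  3  0  0  0  1  1  1  2
G_B(18) = 2.
Combined Grundy value = 3 ⊕ 2 = 1.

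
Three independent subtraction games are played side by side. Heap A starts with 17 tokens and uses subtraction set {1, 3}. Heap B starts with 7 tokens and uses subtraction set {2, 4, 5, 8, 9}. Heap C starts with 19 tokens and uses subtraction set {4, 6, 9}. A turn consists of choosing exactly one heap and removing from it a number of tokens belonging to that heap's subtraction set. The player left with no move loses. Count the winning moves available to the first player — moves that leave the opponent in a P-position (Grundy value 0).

Heap A, S = {1, 3}:
G(0) = 0
G(1) = mex{0} = 1
G(2) = mex{1} = 0
G(3) = mex{0,0} = 1
G(4) = mex{1,1} = 0
G(5) = mex{0,0} = 1
G(6) = mex{1,1} = 0
G(7) = mex{0,0} = 1
G(8) = mex{1,1} = 0
G(9) = mex{0,0} = 1
G(10) = mex{1,1} = 0
G(11) = mex{0,0} = 1
G(12) = mex{1,1} = 0
G(13) = mex{0,0} = 1
G(14) = mex{1,1} = 0
G(15) = mex{0,0} = 1
G(16) = mex{1,1} = 0
G(17) = mex{0,0} = 1
G_A(17) = 1.
Heap B, S = {2, 4, 5, 8, 9}:
G(0) = 0
G(1) = mex{} = 0
G(2) = mex{0} = 1
G(3) = mex{0} = 1
G(4) = mex{1,0} = 2
G(5) = mex{1,0,0} = 2
G(6) = mex{2,1,0} = 3
G(7) = mex{2,1,1} = 0
G_B(7) = 0.
Heap C, S = {4, 6, 9}:
G(0) = 0
G(1) = mex{} = 0
G(2) = mex{} = 0
G(3) = mex{} = 0
G(4) = mex{0} = 1
G(5) = mex{0} = 1
G(6) = mex{0,0} = 1
G(7) = mex{0,0} = 1
G(8) = mex{1,0} = 2
G(9) = mex{1,0,0} = 2
G(10) = mex{1,1,0} = 2
G(11) = mex{1,1,0} = 2
G(12) = mex{2,1,0} = 3
G(13) = mex{2,1,1} = 0
G(14) = mex{2,2,1} = 0
G(15) = mex{2,2,1} = 0
G(16) = mex{3,2,1} = 0
G(17) = mex{0,2,2} = 1
G(18) = mex{0,3,2} = 1
G(19) = mex{0,0,2} = 1
G_C(19) = 1.
Combined Grundy value = 1 ⊕ 0 ⊕ 1 = 0.
A winning move leaves total XOR = 0, i.e. changes one component's Grundy value g to g ⊕ X where X is the current total.
Heap A: target g' = 1⊕0 = 1, but every legal move changes the Grundy value (mex property), so 0 moves.
Heap B: target g' = 0⊕0 = 0, but every legal move changes the Grundy value (mex property), so 0 moves.
Heap C: target g' = 1⊕0 = 1, but every legal move changes the Grundy value (mex property), so 0 moves.

0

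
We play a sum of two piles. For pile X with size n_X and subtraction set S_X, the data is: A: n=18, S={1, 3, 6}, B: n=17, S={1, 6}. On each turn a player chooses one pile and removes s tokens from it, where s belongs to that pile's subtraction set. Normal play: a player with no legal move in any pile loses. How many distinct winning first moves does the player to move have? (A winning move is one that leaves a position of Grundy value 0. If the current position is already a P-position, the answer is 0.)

Pile A, S = {1, 3, 6}:
G(0) = 0
G(1) = mex{0} = 1
G(2) = mex{1} = 0
G(3) = mex{0,0} = 1
G(4) = mex{1,1} = 0
G(5) = mex{0,0} = 1
G(6) = mex{1,1,0} = 2
G(7) = mex{2,0,1} = 3
G(8) = mex{3,1,0} = 2
G(9) = mex{2,2,1} = 0
G(10) = mex{0,3,0} = 1
G(11) = mex{1,2,1} = 0
G(12) = mex{0,0,2} = 1
G(13) = mex{1,1,3} = 0
G(14) = mex{0,0,2} = 1
G(15) = mex{1,1,0} = 2
G(16) = mex{2,0,1} = 3
G(17) = mex{3,1,0} = 2
G(18) = mex{2,2,1} = 0
G_A(18) = 0.
Pile B, S = {1, 6}:
n :  0  1  2  3  4  5  6  7  8  9 10 11 12 13 14 15 16 17
G :  0  1  0  1  0  1  2  0  1  0  1  0  1  2  0  1  0  1
G_B(17) = 1.
Combined Grundy value = 0 ⊕ 1 = 1.
A winning move leaves total XOR = 0, i.e. changes one component's Grundy value g to g ⊕ X where X is the current total.
Pile A: need g' = 0⊕1 = 1. Options: 18−1→G=2, 18−3→G=2, 18−6→G=1. Hits: 1.
Pile B: need g' = 1⊕1 = 0. Options: 17−1→G=0, 17−6→G=0. Hits: 2.

3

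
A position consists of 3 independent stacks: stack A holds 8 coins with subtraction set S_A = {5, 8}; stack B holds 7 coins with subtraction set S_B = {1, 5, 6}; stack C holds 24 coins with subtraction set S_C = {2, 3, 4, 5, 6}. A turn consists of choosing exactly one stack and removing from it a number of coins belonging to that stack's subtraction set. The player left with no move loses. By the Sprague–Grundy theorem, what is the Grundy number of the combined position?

2

Stack A, S = {5, 8}:
G(0) = 0
G(1) = mex{} = 0
G(2) = mex{} = 0
G(3) = mex{} = 0
G(4) = mex{} = 0
G(5) = mex{0} = 1
G(6) = mex{0} = 1
G(7) = mex{0} = 1
G(8) = mex{0,0} = 1
G_A(8) = 1.
Stack B, S = {1, 5, 6}:
G(0) = 0
G(1) = mex{0} = 1
G(2) = mex{1} = 0
G(3) = mex{0} = 1
G(4) = mex{1} = 0
G(5) = mex{0,0} = 1
G(6) = mex{1,1,0} = 2
G(7) = mex{2,0,1} = 3
G_B(7) = 3.
Stack C, S = {2, 3, 4, 5, 6}:
G(0) = 0
G(1) = mex{} = 0
G(2) = mex{0} = 1
G(3) = mex{0,0} = 1
G(4) = mex{1,0,0} = 2
G(5) = mex{1,1,0,0} = 2
G(6) = mex{2,1,1,0,0} = 3
G(7) = mex{2,2,1,1,0} = 3
G(8) = mex{3,2,2,1,1} = 0
G(9) = mex{3,3,2,2,1} = 0
G(10) = mex{0,3,3,2,2} = 1
G(11) = mex{0,0,3,3,2} = 1
G(12) = mex{1,0,0,3,3} = 2
G(13) = mex{1,1,0,0,3} = 2
G(14) = mex{2,1,1,0,0} = 3
G(15) = mex{2,2,1,1,0} = 3
G(16) = mex{3,2,2,1,1} = 0
G(17) = mex{3,3,2,2,1} = 0
G(18) = mex{0,3,3,2,2} = 1
G(19) = mex{0,0,3,3,2} = 1
G(20) = mex{1,0,0,3,3} = 2
G(21) = mex{1,1,0,0,3} = 2
G(22) = mex{2,1,1,0,0} = 3
G(23) = mex{2,2,1,1,0} = 3
G(24) = mex{3,2,2,1,1} = 0
G_C(24) = 0.
Combined Grundy value = 1 ⊕ 3 ⊕ 0 = 2.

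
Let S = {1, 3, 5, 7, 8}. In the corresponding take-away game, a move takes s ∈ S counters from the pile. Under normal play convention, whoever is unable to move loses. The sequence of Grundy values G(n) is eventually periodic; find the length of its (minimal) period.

15

n :  0  1  2  3  4  5  6  7  8  9 10 11 12 13 14 15 16 17 18 19 20 21 22 23 24 25 26 27 28 29 30 31
G :  0  1  0  1  0  1  0  1  2  3  2  3  2  3  2  0  1  0  1  0  1  0  1  2  3  2  3  2  3  2  0  1
G(n+15) = G(n) holds for n = 0,…,7 (a full window of length max(S) = 8), so the sequence is purely periodic with period 15.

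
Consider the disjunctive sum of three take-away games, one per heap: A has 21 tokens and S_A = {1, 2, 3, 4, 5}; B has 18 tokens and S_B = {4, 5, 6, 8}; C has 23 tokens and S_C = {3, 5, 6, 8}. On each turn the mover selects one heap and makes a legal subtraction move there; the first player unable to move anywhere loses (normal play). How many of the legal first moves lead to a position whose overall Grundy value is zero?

3

Heap A, S = {1, 2, 3, 4, 5}:
n :  0  1  2  3  4  5  6  7  8  9 10 11 12 13 14 15 16 17 18 19 20 21
G :  0  1  2  3  4  5  0  1  2  3  4  5  0  1  2  3  4  5  0  1  2  3
G_A(21) = 3.
Heap B, S = {4, 5, 6, 8}:
G(0) = 0
G(1) = mex{} = 0
G(2) = mex{} = 0
G(3) = mex{} = 0
G(4) = mex{0} = 1
G(5) = mex{0,0} = 1
G(6) = mex{0,0,0} = 1
G(7) = mex{0,0,0} = 1
G(8) = mex{1,0,0,0} = 2
G(9) = mex{1,1,0,0} = 2
G(10) = mex{1,1,1,0} = 2
G(11) = mex{1,1,1,0} = 2
G(12) = mex{2,1,1,1} = 0
G(13) = mex{2,2,1,1} = 0
G(14) = mex{2,2,2,1} = 0
G(15) = mex{2,2,2,1} = 0
G(16) = mex{0,2,2,2} = 1
G(17) = mex{0,0,2,2} = 1
G(18) = mex{0,0,0,2} = 1
G_B(18) = 1.
Heap C, S = {3, 5, 6, 8}:
G(0) = 0
G(1) = mex{} = 0
G(2) = mex{} = 0
G(3) = mex{0} = 1
G(4) = mex{0} = 1
G(5) = mex{0,0} = 1
G(6) = mex{1,0,0} = 2
G(7) = mex{1,0,0} = 2
G(8) = mex{1,1,0,0} = 2
G(9) = mex{2,1,1,0} = 3
G(10) = mex{2,1,1,0} = 3
G(11) = mex{2,2,1,1} = 0
G(12) = mex{3,2,2,1} = 0
G(13) = mex{3,2,2,1} = 0
G(14) = mex{0,3,2,2} = 1
G(15) = mex{0,3,3,2} = 1
G(16) = mex{0,0,3,2} = 1
G(17) = mex{1,0,0,3} = 2
G(18) = mex{1,0,0,3} = 2
G(19) = mex{1,1,0,0} = 2
G(20) = mex{2,1,1,0} = 3
G(21) = mex{2,1,1,0} = 3
G(22) = mex{2,2,1,1} = 0
G(23) = mex{3,2,2,1} = 0
G_C(23) = 0.
Combined Grundy value = 3 ⊕ 1 ⊕ 0 = 2.
A winning move leaves total XOR = 0, i.e. changes one component's Grundy value g to g ⊕ X where X is the current total.
Heap A: need g' = 3⊕2 = 1. Options: 21−1→G=2, 21−2→G=1, 21−3→G=0, 21−4→G=5, 21−5→G=4. Hits: 1.
Heap B: need g' = 1⊕2 = 3. Options: 18−4→G=0, 18−5→G=0, 18−6→G=0, 18−8→G=2. Hits: 0.
Heap C: need g' = 0⊕2 = 2. Options: 23−3→G=3, 23−5→G=2, 23−6→G=2, 23−8→G=1. Hits: 2.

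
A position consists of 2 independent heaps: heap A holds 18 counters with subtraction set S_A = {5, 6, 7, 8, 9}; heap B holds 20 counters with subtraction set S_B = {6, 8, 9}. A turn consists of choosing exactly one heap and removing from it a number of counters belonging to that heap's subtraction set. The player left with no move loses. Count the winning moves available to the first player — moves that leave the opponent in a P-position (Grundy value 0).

0

Heap A, S = {5, 6, 7, 8, 9}:
n :  0  1  2  3  4  5  6  7  8  9 10 11 12 13 14 15 16 17 18
G :  0  0  0  0  0  1  1  1  1  1  2  2  2  2  0  0  0  0  0
G_A(18) = 0.
Heap B, S = {6, 8, 9}:
G(0) = 0
G(1) = mex{} = 0
G(2) = mex{} = 0
G(3) = mex{} = 0
G(4) = mex{} = 0
G(5) = mex{} = 0
G(6) = mex{0} = 1
G(7) = mex{0} = 1
G(8) = mex{0,0} = 1
G(9) = mex{0,0,0} = 1
G(10) = mex{0,0,0} = 1
G(11) = mex{0,0,0} = 1
G(12) = mex{1,0,0} = 2
G(13) = mex{1,0,0} = 2
G(14) = mex{1,1,0} = 2
G(15) = mex{1,1,1} = 0
G(16) = mex{1,1,1} = 0
G(17) = mex{1,1,1} = 0
G(18) = mex{2,1,1} = 0
G(19) = mex{2,1,1} = 0
G(20) = mex{2,2,1} = 0
G_B(20) = 0.
Combined Grundy value = 0 ⊕ 0 = 0.
A winning move leaves total XOR = 0, i.e. changes one component's Grundy value g to g ⊕ X where X is the current total.
Heap A: target g' = 0⊕0 = 0, but every legal move changes the Grundy value (mex property), so 0 moves.
Heap B: target g' = 0⊕0 = 0, but every legal move changes the Grundy value (mex property), so 0 moves.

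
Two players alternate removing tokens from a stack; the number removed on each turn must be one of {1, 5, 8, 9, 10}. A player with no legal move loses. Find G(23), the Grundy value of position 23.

n :  0  1  2  3  4  5  6  7  8  9 10 11 12 13 14 15 16 17 18 19 20 21 22 23
G :  0  1  0  1  0  1  0  1  2  3  2  3  2  3  2  3  4  0  1  0  1  0  1  0

0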